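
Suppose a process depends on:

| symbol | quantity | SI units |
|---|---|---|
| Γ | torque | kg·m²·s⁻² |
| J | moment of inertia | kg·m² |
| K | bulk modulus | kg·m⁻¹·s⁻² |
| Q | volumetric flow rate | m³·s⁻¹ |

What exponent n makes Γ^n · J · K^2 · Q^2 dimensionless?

Balance the M exponent: (1)·n from Γ, plus (1) + 2·(1) + 2·(0) = 3 from the rest, must sum to zero.
n + 3 = 0, so n = -3.

-3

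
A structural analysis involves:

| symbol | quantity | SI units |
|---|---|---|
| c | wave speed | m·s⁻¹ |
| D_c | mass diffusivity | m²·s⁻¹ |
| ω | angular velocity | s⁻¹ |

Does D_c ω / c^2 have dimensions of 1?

Sum the exponent of each base dimension across the product:
  M: −2·[c]_M + [D_c]_M + [ω]_M = −2·(0) + (0) + (0) = 0
  L: −2·[c]_L + [D_c]_L + [ω]_L = −2·(1) + (2) + (0) = 0
  T: −2·[c]_T + [D_c]_T + [ω]_T = −2·(-1) + (-1) + (-1) = 0
All base exponents vanish — dimensionless.

yes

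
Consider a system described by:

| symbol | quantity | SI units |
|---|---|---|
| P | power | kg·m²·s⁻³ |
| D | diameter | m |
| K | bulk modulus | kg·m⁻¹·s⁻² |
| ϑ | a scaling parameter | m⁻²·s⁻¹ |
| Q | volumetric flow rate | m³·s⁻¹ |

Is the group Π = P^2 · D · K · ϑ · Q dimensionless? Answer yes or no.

Sum the exponent of each base dimension across the product:
  M: 2·[P]_M + [D]_M + [K]_M + [ϑ]_M + [Q]_M = 2·(1) + (0) + (1) + (0) + (0) = 3
  L: 2·[P]_L + [D]_L + [K]_L + [ϑ]_L + [Q]_L = 2·(2) + (1) + (-1) + (-2) + (3) = 5
  T: 2·[P]_T + [D]_T + [K]_T + [ϑ]_T + [Q]_T = 2·(-3) + (0) + (-2) + (-1) + (-1) = -10
Net dimensions [M³ L⁵ T⁻¹⁰] ≠ [1] — not dimensionless.

no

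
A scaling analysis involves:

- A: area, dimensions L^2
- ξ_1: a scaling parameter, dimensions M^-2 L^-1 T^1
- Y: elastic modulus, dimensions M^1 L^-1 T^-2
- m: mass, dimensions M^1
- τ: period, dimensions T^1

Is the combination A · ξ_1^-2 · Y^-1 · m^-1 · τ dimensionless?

Sum the exponent of each base dimension across the product:
  M: [A]_M − 2·[ξ_1]_M − [Y]_M − [m]_M + [τ]_M = (0) − 2·(-2) − (1) − (1) + (0) = 2
  L: [A]_L − 2·[ξ_1]_L − [Y]_L − [m]_L + [τ]_L = (2) − 2·(-1) − (-1) − (0) + (0) = 5
  T: [A]_T − 2·[ξ_1]_T − [Y]_T − [m]_T + [τ]_T = (0) − 2·(1) − (-2) − (0) + (1) = 1
Net dimensions [M² L⁵ T] ≠ [1] — not dimensionless.

no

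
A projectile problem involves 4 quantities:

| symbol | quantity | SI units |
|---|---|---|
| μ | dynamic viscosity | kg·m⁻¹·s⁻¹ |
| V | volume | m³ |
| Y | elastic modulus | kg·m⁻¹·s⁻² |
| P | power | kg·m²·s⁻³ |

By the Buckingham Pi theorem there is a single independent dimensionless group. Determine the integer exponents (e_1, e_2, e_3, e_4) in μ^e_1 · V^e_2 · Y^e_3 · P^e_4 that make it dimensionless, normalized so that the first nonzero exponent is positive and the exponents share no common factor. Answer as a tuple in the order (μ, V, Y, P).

M: e_1·(1) + e_2·(0) + e_3·(1) + e_4·(1) = 0
L: e_1·(-1) + e_2·(3) + e_3·(-1) + e_4·(2) = 0
T: e_1·(-1) + e_2·(0) + e_3·(-2) + e_4·(-3) = 0
Solving this homogeneous linear system for the smallest-integer solution (first nonzero entry positive) gives (1, -1, -2, 1).

(1, -1, -2, 1)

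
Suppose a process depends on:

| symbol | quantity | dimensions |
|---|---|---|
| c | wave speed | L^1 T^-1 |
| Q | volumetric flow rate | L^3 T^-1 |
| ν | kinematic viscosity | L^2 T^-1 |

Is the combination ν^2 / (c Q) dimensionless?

yes

Sum the exponent of each base dimension across the product:
  M: −[c]_M − [Q]_M + 2·[ν]_M = −(0) − (0) + 2·(0) = 0
  L: −[c]_L − [Q]_L + 2·[ν]_L = −(1) − (3) + 2·(2) = 0
  T: −[c]_T − [Q]_T + 2·[ν]_T = −(-1) − (-1) + 2·(-1) = 0
All base exponents vanish — dimensionless.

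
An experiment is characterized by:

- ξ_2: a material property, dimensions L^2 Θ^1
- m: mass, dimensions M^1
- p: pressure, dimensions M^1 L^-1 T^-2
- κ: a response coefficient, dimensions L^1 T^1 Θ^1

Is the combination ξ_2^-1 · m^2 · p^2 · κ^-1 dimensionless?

no

Sum the exponent of each base dimension across the product:
  M: −[ξ_2]_M + 2·[m]_M + 2·[p]_M − [κ]_M = −(0) + 2·(1) + 2·(1) − (0) = 4
  L: −[ξ_2]_L + 2·[m]_L + 2·[p]_L − [κ]_L = −(2) + 2·(0) + 2·(-1) − (1) = -5
  T: −[ξ_2]_T + 2·[m]_T + 2·[p]_T − [κ]_T = −(0) + 2·(0) + 2·(-2) − (1) = -5
  Θ: −[ξ_2]_Θ + 2·[m]_Θ + 2·[p]_Θ − [κ]_Θ = −(1) + 2·(0) + 2·(0) − (1) = -2
Net dimensions [M⁴ L⁻⁵ T⁻⁵ Θ⁻²] ≠ [1] — not dimensionless.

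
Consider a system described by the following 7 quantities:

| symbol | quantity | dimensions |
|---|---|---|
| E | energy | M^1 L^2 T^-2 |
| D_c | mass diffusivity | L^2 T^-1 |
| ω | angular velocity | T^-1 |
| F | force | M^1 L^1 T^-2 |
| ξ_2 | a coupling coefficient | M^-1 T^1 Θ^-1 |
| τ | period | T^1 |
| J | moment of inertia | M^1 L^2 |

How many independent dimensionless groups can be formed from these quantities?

3

There are 7 variables and 4 base dimensions (M, L, T, Θ).
The dimension matrix has rank 4.
Independent dimensionless groups: 7 − 4 = 3.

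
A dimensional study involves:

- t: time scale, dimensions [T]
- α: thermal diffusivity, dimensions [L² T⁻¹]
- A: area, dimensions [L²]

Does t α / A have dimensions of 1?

Sum the exponent of each base dimension across the product:
  L: [t]_L + [α]_L − [A]_L = (0) + (2) − (2) = 0
  T: [t]_T + [α]_T − [A]_T = (1) + (-1) − (0) = 0
All base exponents vanish — dimensionless.

yes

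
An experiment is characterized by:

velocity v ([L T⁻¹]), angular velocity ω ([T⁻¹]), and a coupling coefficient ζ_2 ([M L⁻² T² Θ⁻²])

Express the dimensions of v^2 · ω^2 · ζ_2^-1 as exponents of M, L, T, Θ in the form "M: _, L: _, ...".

Collect each base-dimension exponent across the product:
  M: 2·(0) + 2·(0) − (1) = -1
  L: 2·(1) + 2·(0) − (-2) = 4
  T: 2·(-1) + 2·(-1) − (2) = -6
  Θ: 2·(0) + 2·(0) − (-2) = 2
So the dimensions are [M⁻¹ L⁴ T⁻⁶ Θ²].

M: -1, L: 4, T: -6, Θ: 2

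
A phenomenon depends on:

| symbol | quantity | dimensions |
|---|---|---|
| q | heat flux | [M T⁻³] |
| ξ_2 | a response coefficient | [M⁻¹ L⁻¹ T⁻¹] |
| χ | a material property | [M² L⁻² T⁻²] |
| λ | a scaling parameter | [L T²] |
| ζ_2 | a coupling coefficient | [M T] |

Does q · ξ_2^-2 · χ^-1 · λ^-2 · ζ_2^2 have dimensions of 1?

Sum the exponent of each base dimension across the product:
  M: [q]_M − 2·[ξ_2]_M − [χ]_M − 2·[λ]_M + 2·[ζ_2]_M = (1) − 2·(-1) − (2) − 2·(0) + 2·(1) = 3
  L: [q]_L − 2·[ξ_2]_L − [χ]_L − 2·[λ]_L + 2·[ζ_2]_L = (0) − 2·(-1) − (-2) − 2·(1) + 2·(0) = 2
  T: [q]_T − 2·[ξ_2]_T − [χ]_T − 2·[λ]_T + 2·[ζ_2]_T = (-3) − 2·(-1) − (-2) − 2·(2) + 2·(1) = -1
Net dimensions [M³ L² T⁻¹] ≠ [1] — not dimensionless.

no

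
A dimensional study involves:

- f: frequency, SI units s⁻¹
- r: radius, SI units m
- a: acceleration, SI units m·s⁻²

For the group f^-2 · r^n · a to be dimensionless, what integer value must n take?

-1

Balance the L exponent: (1)·n from r, plus −2·(0) + (1) = 1 from the rest, must sum to zero.
n + 1 = 0, so n = -1.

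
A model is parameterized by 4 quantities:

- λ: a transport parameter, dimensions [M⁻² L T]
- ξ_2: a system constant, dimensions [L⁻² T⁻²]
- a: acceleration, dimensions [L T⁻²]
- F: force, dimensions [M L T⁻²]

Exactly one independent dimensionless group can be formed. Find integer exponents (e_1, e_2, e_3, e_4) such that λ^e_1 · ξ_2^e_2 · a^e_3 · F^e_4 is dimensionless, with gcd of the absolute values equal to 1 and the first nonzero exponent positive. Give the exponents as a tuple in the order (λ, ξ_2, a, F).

(2, 1, -4, 4)

M: e_1·(-2) + e_2·(0) + e_3·(0) + e_4·(1) = 0
L: e_1·(1) + e_2·(-2) + e_3·(1) + e_4·(1) = 0
T: e_1·(1) + e_2·(-2) + e_3·(-2) + e_4·(-2) = 0
Solving this homogeneous linear system for the smallest-integer solution (first nonzero entry positive) gives (2, 1, -4, 4).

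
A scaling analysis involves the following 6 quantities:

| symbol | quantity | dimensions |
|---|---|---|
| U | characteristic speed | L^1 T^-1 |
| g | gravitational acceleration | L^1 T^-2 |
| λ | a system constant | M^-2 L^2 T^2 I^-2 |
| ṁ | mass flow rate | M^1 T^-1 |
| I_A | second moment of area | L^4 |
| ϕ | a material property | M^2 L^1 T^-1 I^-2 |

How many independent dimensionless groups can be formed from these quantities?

2

There are 6 variables and 4 base dimensions (M, L, T, I).
The dimension matrix has rank 4.
Independent dimensionless groups: 6 − 4 = 2.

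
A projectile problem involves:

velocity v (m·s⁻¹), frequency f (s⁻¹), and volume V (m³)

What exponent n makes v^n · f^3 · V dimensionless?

-3

Balance the L exponent: (1)·n from v, plus 3·(0) + (3) = 3 from the rest, must sum to zero.
n + 3 = 0, so n = -3.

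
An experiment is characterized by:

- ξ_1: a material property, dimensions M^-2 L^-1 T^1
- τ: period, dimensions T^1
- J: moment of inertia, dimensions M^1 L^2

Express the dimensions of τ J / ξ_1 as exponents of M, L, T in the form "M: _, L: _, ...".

Collect each base-dimension exponent across the product:
  M: −(-2) + (0) + (1) = 3
  L: −(-1) + (0) + (2) = 3
  T: −(1) + (1) + (0) = 0
So the dimensions are [M³ L³].

M: 3, L: 3, T: 0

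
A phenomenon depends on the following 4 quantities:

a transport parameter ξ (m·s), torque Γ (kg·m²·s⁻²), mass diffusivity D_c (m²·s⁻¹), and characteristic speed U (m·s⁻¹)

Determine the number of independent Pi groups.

There are 4 variables and 3 base dimensions (M, L, T).
The dimension matrix has rank 3.
Independent dimensionless groups: 4 − 3 = 1.

1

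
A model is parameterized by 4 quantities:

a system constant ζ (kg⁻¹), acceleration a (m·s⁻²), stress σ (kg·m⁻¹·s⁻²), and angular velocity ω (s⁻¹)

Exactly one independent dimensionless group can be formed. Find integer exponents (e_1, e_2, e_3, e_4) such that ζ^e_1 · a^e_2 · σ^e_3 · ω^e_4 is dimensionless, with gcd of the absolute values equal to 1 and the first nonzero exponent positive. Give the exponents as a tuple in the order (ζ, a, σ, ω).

M: e_1·(-1) + e_2·(0) + e_3·(1) + e_4·(0) = 0
L: e_1·(0) + e_2·(1) + e_3·(-1) + e_4·(0) = 0
T: e_1·(0) + e_2·(-2) + e_3·(-2) + e_4·(-1) = 0
Solving this homogeneous linear system for the smallest-integer solution (first nonzero entry positive) gives (1, 1, 1, -4).

(1, 1, 1, -4)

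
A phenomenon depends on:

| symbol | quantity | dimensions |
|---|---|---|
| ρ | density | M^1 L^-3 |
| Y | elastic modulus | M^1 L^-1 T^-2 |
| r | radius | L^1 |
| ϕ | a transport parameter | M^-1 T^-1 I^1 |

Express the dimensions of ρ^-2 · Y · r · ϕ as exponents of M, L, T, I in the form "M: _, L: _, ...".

M: -2, L: 6, T: -3, I: 1

Collect each base-dimension exponent across the product:
  M: −2·(1) + (1) + (0) + (-1) = -2
  L: −2·(-3) + (-1) + (1) + (0) = 6
  T: −2·(0) + (-2) + (0) + (-1) = -3
  I: −2·(0) + (0) + (0) + (1) = 1
So the dimensions are [M⁻² L⁶ T⁻³ I].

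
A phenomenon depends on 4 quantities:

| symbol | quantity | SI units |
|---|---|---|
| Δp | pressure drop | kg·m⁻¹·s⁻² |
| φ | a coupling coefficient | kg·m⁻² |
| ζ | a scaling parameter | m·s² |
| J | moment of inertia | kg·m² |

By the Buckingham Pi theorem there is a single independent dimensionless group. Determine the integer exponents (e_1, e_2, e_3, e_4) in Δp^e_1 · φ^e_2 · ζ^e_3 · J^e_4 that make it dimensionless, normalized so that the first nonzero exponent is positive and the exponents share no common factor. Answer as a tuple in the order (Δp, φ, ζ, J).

M: e_1·(1) + e_2·(1) + e_3·(0) + e_4·(1) = 0
L: e_1·(-1) + e_2·(-2) + e_3·(1) + e_4·(2) = 0
T: e_1·(-2) + e_2·(0) + e_3·(2) + e_4·(0) = 0
Solving this homogeneous linear system for the smallest-integer solution (first nonzero entry positive) gives (2, -1, 2, -1).

(2, -1, 2, -1)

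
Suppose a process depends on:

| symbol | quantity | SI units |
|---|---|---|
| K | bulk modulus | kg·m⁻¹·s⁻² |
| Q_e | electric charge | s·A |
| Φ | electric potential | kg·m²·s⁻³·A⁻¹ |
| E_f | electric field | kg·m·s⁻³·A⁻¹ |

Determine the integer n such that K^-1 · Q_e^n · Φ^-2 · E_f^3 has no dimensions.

Balance the T exponent: (1)·n from Q_e, plus −(-2) − 2·(-3) + 3·(-3) = -1 from the rest, must sum to zero.
n − 1 = 0, so n = 1.

1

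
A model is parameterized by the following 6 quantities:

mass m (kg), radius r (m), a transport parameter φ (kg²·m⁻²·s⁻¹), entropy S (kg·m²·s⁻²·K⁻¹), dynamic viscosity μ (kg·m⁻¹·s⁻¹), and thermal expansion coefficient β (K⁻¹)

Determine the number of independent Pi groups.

There are 6 variables and 4 base dimensions (M, L, T, Θ).
The dimension matrix has rank 4.
Independent dimensionless groups: 6 − 4 = 2.

2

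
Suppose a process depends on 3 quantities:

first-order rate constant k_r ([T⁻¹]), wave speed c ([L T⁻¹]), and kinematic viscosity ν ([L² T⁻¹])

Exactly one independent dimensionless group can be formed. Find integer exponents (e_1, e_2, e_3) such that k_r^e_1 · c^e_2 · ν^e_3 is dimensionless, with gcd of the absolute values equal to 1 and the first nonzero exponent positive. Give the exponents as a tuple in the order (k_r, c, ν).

L: e_1·(0) + e_2·(1) + e_3·(2) = 0
T: e_1·(-1) + e_2·(-1) + e_3·(-1) = 0
Solving this homogeneous linear system for the smallest-integer solution (first nonzero entry positive) gives (1, -2, 1).

(1, -2, 1)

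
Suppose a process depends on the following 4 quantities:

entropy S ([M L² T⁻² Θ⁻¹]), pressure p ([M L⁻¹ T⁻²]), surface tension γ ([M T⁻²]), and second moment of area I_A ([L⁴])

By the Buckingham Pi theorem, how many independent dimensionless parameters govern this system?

There are 4 variables and 4 base dimensions (M, L, T, Θ).
The dimension matrix has rank 3 (less than 4: the dimension vectors are linearly dependent).
Independent dimensionless groups: 4 − 3 = 1.

1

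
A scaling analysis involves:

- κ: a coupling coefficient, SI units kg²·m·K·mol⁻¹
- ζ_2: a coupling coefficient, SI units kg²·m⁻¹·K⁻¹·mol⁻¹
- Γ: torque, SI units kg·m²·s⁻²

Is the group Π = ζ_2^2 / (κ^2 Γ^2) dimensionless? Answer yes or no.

Sum the exponent of each base dimension across the product:
  M: −2·[κ]_M + 2·[ζ_2]_M − 2·[Γ]_M = −2·(2) + 2·(2) − 2·(1) = -2
  L: −2·[κ]_L + 2·[ζ_2]_L − 2·[Γ]_L = −2·(1) + 2·(-1) − 2·(2) = -8
  T: −2·[κ]_T + 2·[ζ_2]_T − 2·[Γ]_T = −2·(0) + 2·(0) − 2·(-2) = 4
  Θ: −2·[κ]_Θ + 2·[ζ_2]_Θ − 2·[Γ]_Θ = −2·(1) + 2·(-1) − 2·(0) = -4
  N: −2·[κ]_N + 2·[ζ_2]_N − 2·[Γ]_N = −2·(-1) + 2·(-1) − 2·(0) = 0
Net dimensions [M⁻² L⁻⁸ T⁴ Θ⁻⁴] ≠ [1] — not dimensionless.

no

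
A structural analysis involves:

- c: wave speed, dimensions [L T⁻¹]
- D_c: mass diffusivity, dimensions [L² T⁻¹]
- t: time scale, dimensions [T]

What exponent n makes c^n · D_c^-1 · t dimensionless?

2

Balance the L exponent: (1)·n from c, plus −(2) + (0) = -2 from the rest, must sum to zero.
n − 2 = 0, so n = 2.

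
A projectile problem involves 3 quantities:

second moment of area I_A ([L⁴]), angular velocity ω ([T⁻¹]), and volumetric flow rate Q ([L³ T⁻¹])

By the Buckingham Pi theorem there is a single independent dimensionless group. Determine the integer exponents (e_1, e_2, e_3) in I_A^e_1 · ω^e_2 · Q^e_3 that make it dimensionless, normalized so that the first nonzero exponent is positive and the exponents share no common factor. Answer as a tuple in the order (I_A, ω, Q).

L: e_1·(4) + e_2·(0) + e_3·(3) = 0
T: e_1·(0) + e_2·(-1) + e_3·(-1) = 0
Solving this homogeneous linear system for the smallest-integer solution (first nonzero entry positive) gives (3, 4, -4).

(3, 4, -4)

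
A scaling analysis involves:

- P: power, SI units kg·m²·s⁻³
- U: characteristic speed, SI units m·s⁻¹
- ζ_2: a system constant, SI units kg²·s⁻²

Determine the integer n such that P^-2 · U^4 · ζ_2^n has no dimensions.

Balance the M exponent: (2)·n from ζ_2, plus −2·(1) + 4·(0) = -2 from the rest, must sum to zero.
2n − 2 = 0, so n = 1.

1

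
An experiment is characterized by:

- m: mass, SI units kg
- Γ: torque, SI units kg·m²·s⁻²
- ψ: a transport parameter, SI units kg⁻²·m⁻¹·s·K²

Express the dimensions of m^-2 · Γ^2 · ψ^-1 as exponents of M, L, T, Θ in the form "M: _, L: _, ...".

Collect each base-dimension exponent across the product:
  M: −2·(1) + 2·(1) − (-2) = 2
  L: −2·(0) + 2·(2) − (-1) = 5
  T: −2·(0) + 2·(-2) − (1) = -5
  Θ: −2·(0) + 2·(0) − (2) = -2
So the dimensions are [M² L⁵ T⁻⁵ Θ⁻²].

M: 2, L: 5, T: -5, Θ: -2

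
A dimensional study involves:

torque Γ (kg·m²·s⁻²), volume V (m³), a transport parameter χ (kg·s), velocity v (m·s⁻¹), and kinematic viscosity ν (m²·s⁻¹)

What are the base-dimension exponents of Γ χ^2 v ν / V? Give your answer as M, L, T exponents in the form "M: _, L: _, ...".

Collect each base-dimension exponent across the product:
  M: (1) − (0) + 2·(1) + (0) + (0) = 3
  L: (2) − (3) + 2·(0) + (1) + (2) = 2
  T: (-2) − (0) + 2·(1) + (-1) + (-1) = -2
So the dimensions are [M³ L² T⁻²].

M: 3, L: 2, T: -2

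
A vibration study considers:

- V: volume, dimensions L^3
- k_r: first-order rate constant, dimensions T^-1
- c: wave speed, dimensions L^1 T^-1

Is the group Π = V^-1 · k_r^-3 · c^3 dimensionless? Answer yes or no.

yes

Sum the exponent of each base dimension across the product:
  L: −[V]_L − 3·[k_r]_L + 3·[c]_L = −(3) − 3·(0) + 3·(1) = 0
  T: −[V]_T − 3·[k_r]_T + 3·[c]_T = −(0) − 3·(-1) + 3·(-1) = 0
All base exponents vanish — dimensionless.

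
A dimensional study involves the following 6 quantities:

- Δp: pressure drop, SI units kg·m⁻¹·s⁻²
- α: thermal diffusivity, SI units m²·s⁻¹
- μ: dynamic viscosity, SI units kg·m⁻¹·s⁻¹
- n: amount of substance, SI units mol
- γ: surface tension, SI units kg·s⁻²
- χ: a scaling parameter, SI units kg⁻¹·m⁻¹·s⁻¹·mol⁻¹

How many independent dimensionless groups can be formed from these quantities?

There are 6 variables and 4 base dimensions (M, L, T, N).
The dimension matrix has rank 4.
Independent dimensionless groups: 6 − 4 = 2.

2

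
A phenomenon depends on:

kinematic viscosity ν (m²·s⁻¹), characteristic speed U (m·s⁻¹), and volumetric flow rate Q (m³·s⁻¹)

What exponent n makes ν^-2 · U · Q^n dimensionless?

Balance the L exponent: (3)·n from Q, plus −2·(2) + (1) = -3 from the rest, must sum to zero.
3n − 3 = 0, so n = 1.

1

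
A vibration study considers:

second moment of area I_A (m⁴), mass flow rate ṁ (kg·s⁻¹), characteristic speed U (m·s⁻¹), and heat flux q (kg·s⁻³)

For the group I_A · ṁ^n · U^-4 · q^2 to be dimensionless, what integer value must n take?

Balance the M exponent: (1)·n from ṁ, plus (0) − 4·(0) + 2·(1) = 2 from the rest, must sum to zero.
n + 2 = 0, so n = -2.

-2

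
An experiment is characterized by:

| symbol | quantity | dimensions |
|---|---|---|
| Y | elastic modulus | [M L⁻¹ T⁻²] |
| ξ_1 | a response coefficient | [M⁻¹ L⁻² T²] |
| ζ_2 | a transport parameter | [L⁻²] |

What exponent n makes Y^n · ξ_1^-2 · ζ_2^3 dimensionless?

-2

Balance the M exponent: (1)·n from Y, plus −2·(-1) + 3·(0) = 2 from the rest, must sum to zero.
n + 2 = 0, so n = -2.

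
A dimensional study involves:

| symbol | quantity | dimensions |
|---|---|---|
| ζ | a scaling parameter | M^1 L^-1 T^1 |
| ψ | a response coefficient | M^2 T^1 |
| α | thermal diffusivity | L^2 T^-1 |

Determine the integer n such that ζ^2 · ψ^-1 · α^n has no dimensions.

1

Balance the L exponent: (2)·n from α, plus 2·(-1) − (0) = -2 from the rest, must sum to zero.
2n − 2 = 0, so n = 1.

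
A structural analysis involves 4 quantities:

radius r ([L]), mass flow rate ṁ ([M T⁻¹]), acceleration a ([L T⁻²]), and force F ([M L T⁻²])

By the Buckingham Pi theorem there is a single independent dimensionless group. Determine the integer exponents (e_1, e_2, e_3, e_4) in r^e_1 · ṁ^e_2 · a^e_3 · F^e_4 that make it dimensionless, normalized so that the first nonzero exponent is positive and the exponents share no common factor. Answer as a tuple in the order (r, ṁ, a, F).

(1, 2, 1, -2)

M: e_1·(0) + e_2·(1) + e_3·(0) + e_4·(1) = 0
L: e_1·(1) + e_2·(0) + e_3·(1) + e_4·(1) = 0
T: e_1·(0) + e_2·(-1) + e_3·(-2) + e_4·(-2) = 0
Solving this homogeneous linear system for the smallest-integer solution (first nonzero entry positive) gives (1, 2, 1, -2).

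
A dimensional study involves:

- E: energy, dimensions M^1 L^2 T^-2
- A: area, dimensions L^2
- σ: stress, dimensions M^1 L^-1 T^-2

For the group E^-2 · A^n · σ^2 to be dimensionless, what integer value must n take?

3

Balance the L exponent: (2)·n from A, plus −2·(2) + 2·(-1) = -6 from the rest, must sum to zero.
2n − 6 = 0, so n = 3.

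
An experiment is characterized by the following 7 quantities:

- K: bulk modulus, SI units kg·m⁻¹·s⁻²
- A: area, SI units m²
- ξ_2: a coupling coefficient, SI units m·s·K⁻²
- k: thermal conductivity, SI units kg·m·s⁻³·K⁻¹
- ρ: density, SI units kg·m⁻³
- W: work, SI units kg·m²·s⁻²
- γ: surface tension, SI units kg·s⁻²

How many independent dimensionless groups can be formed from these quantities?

3

There are 7 variables and 4 base dimensions (M, L, T, Θ).
The dimension matrix has rank 4.
Independent dimensionless groups: 7 − 4 = 3.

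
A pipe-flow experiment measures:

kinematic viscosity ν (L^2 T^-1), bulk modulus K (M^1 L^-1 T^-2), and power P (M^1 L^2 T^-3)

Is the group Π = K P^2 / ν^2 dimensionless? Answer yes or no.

Sum the exponent of each base dimension across the product:
  M: −2·[ν]_M + [K]_M + 2·[P]_M = −2·(0) + (1) + 2·(1) = 3
  L: −2·[ν]_L + [K]_L + 2·[P]_L = −2·(2) + (-1) + 2·(2) = -1
  T: −2·[ν]_T + [K]_T + 2·[P]_T = −2·(-1) + (-2) + 2·(-3) = -6
Net dimensions [M³ L⁻¹ T⁻⁶] ≠ [1] — not dimensionless.

no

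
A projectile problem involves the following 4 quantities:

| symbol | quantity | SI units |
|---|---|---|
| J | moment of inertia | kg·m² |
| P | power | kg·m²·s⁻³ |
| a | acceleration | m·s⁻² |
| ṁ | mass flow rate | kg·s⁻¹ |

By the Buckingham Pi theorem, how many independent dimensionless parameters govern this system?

1

There are 4 variables and 3 base dimensions (M, L, T).
The dimension matrix has rank 3.
Independent dimensionless groups: 4 − 3 = 1.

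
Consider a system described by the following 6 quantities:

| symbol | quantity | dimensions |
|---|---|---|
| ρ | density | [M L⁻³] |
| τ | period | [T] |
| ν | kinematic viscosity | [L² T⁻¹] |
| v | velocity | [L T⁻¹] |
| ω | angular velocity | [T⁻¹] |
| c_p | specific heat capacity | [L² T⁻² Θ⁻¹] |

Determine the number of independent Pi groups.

2

There are 6 variables and 4 base dimensions (M, L, T, Θ).
The dimension matrix has rank 4.
Independent dimensionless groups: 6 − 4 = 2.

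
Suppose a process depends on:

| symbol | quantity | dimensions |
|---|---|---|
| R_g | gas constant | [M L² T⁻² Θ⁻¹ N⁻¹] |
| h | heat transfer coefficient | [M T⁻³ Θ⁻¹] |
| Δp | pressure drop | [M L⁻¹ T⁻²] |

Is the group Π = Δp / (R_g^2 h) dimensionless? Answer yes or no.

no

Sum the exponent of each base dimension across the product:
  M: −2·[R_g]_M − [h]_M + [Δp]_M = −2·(1) − (1) + (1) = -2
  L: −2·[R_g]_L − [h]_L + [Δp]_L = −2·(2) − (0) + (-1) = -5
  T: −2·[R_g]_T − [h]_T + [Δp]_T = −2·(-2) − (-3) + (-2) = 5
  Θ: −2·[R_g]_Θ − [h]_Θ + [Δp]_Θ = −2·(-1) − (-1) + (0) = 3
  N: −2·[R_g]_N − [h]_N + [Δp]_N = −2·(-1) − (0) + (0) = 2
Net dimensions [M⁻² L⁻⁵ T⁵ Θ³ N²] ≠ [1] — not dimensionless.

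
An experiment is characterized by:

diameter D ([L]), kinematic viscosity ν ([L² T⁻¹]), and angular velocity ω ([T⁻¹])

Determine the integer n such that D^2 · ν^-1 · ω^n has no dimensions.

Balance the T exponent: (-1)·n from ω, plus 2·(0) − (-1) = 1 from the rest, must sum to zero.
−n + 1 = 0, so n = 1.

1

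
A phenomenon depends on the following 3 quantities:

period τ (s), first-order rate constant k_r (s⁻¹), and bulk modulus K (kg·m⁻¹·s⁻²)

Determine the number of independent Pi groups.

1

There are 3 variables and 3 base dimensions (M, L, T).
The dimension matrix has rank 2 (less than 3: the dimension vectors are linearly dependent).
Independent dimensionless groups: 3 − 2 = 1.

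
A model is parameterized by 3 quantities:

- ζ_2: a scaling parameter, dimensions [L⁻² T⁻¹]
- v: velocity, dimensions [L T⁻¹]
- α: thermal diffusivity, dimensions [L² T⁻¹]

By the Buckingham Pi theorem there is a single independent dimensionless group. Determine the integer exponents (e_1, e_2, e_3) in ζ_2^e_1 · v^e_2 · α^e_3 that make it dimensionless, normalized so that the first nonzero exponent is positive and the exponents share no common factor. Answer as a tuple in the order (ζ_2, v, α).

(1, -4, 3)

L: e_1·(-2) + e_2·(1) + e_3·(2) = 0
T: e_1·(-1) + e_2·(-1) + e_3·(-1) = 0
Solving this homogeneous linear system for the smallest-integer solution (first nonzero entry positive) gives (1, -4, 3).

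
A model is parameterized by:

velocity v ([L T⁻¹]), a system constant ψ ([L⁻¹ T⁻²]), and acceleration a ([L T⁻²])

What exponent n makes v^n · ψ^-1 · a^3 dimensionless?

-4

Balance the L exponent: (1)·n from v, plus −(-1) + 3·(1) = 4 from the rest, must sum to zero.
n + 4 = 0, so n = -4.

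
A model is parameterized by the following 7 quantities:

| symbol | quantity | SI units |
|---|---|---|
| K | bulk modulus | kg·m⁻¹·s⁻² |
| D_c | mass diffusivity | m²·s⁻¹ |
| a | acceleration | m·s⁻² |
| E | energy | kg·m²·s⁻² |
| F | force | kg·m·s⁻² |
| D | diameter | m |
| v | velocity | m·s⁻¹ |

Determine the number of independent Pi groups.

4

There are 7 variables and 3 base dimensions (M, L, T).
The dimension matrix has rank 3.
Independent dimensionless groups: 7 − 3 = 4.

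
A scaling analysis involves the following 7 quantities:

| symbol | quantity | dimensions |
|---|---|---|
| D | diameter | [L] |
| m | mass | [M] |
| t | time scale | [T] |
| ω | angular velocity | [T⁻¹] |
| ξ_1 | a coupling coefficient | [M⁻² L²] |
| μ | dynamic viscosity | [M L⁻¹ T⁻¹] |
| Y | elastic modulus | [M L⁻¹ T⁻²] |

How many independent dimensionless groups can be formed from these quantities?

4

There are 7 variables and 3 base dimensions (M, L, T).
The dimension matrix has rank 3.
Independent dimensionless groups: 7 − 3 = 4.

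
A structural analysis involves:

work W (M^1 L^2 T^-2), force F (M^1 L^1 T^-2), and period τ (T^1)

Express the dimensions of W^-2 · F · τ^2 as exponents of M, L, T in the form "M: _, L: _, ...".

Collect each base-dimension exponent across the product:
  M: −2·(1) + (1) + 2·(0) = -1
  L: −2·(2) + (1) + 2·(0) = -3
  T: −2·(-2) + (-2) + 2·(1) = 4
So the dimensions are [M⁻¹ L⁻³ T⁴].

M: -1, L: -3, T: 4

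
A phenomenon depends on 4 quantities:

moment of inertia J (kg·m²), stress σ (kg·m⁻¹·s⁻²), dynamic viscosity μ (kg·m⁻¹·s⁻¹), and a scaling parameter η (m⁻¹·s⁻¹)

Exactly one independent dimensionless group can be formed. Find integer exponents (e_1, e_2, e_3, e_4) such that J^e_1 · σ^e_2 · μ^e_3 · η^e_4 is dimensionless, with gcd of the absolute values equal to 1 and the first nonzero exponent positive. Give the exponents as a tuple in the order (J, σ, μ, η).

(1, -2, 1, 3)

M: e_1·(1) + e_2·(1) + e_3·(1) + e_4·(0) = 0
L: e_1·(2) + e_2·(-1) + e_3·(-1) + e_4·(-1) = 0
T: e_1·(0) + e_2·(-2) + e_3·(-1) + e_4·(-1) = 0
Solving this homogeneous linear system for the smallest-integer solution (first nonzero entry positive) gives (1, -2, 1, 3).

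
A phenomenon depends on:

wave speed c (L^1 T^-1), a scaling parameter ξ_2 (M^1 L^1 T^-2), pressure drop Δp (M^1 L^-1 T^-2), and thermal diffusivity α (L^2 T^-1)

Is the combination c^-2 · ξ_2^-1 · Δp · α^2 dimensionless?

Sum the exponent of each base dimension across the product:
  M: −2·[c]_M − [ξ_2]_M + [Δp]_M + 2·[α]_M = −2·(0) − (1) + (1) + 2·(0) = 0
  L: −2·[c]_L − [ξ_2]_L + [Δp]_L + 2·[α]_L = −2·(1) − (1) + (-1) + 2·(2) = 0
  T: −2·[c]_T − [ξ_2]_T + [Δp]_T + 2·[α]_T = −2·(-1) − (-2) + (-2) + 2·(-1) = 0
All base exponents vanish — dimensionless.

yes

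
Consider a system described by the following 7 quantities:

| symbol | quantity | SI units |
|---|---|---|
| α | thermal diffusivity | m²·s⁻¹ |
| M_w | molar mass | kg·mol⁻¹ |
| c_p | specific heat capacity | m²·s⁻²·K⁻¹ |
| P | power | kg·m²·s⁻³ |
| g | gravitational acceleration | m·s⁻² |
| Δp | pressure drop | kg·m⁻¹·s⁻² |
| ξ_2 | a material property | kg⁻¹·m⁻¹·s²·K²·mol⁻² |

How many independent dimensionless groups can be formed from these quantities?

2

There are 7 variables and 5 base dimensions (M, L, T, Θ, N).
The dimension matrix has rank 5.
Independent dimensionless groups: 7 − 5 = 2.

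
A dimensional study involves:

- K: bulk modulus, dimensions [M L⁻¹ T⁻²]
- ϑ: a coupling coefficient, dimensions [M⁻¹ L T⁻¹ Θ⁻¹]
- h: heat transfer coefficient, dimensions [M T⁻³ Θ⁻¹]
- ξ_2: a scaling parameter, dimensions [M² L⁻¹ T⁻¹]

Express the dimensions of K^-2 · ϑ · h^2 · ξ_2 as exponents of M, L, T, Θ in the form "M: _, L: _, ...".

M: 1, L: 2, T: -4, Θ: -3

Collect each base-dimension exponent across the product:
  M: −2·(1) + (-1) + 2·(1) + (2) = 1
  L: −2·(-1) + (1) + 2·(0) + (-1) = 2
  T: −2·(-2) + (-1) + 2·(-3) + (-1) = -4
  Θ: −2·(0) + (-1) + 2·(-1) + (0) = -3
So the dimensions are [M L² T⁻⁴ Θ⁻³].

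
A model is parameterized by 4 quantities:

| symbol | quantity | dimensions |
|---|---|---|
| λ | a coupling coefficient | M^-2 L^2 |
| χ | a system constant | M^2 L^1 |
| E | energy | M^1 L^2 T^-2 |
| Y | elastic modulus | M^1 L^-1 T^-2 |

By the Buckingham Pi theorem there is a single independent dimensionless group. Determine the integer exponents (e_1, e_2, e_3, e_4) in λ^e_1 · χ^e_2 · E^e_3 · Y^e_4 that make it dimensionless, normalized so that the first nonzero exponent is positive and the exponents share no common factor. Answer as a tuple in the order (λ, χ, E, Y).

M: e_1·(-2) + e_2·(2) + e_3·(1) + e_4·(1) = 0
L: e_1·(2) + e_2·(1) + e_3·(2) + e_4·(-1) = 0
T: e_1·(0) + e_2·(0) + e_3·(-2) + e_4·(-2) = 0
Solving this homogeneous linear system for the smallest-integer solution (first nonzero entry positive) gives (1, 1, -1, 1).

(1, 1, -1, 1)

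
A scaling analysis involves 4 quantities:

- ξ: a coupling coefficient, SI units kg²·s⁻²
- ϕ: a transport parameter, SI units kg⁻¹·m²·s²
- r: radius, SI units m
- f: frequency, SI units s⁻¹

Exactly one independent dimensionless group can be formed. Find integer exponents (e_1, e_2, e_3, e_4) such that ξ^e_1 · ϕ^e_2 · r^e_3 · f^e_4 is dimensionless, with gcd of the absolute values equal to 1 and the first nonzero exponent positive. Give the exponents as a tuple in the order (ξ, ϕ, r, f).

M: e_1·(2) + e_2·(-1) + e_3·(0) + e_4·(0) = 0
L: e_1·(0) + e_2·(2) + e_3·(1) + e_4·(0) = 0
T: e_1·(-2) + e_2·(2) + e_3·(0) + e_4·(-1) = 0
Solving this homogeneous linear system for the smallest-integer solution (first nonzero entry positive) gives (1, 2, -4, 2).

(1, 2, -4, 2)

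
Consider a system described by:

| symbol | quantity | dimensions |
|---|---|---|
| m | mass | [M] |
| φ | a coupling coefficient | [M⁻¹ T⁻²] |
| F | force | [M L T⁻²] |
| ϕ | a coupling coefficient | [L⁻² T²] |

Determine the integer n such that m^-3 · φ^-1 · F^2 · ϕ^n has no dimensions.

Balance the L exponent: (-2)·n from ϕ, plus −3·(0) − (0) + 2·(1) = 2 from the rest, must sum to zero.
-2n + 2 = 0, so n = 1.

1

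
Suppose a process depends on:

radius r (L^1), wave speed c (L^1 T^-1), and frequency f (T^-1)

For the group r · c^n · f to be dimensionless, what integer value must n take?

-1

Balance the L exponent: (1)·n from c, plus (1) + (0) = 1 from the rest, must sum to zero.
n + 1 = 0, so n = -1.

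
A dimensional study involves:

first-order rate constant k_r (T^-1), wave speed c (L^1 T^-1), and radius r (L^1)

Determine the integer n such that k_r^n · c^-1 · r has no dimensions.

1

Balance the T exponent: (-1)·n from k_r, plus −(-1) + (0) = 1 from the rest, must sum to zero.
−n + 1 = 0, so n = 1.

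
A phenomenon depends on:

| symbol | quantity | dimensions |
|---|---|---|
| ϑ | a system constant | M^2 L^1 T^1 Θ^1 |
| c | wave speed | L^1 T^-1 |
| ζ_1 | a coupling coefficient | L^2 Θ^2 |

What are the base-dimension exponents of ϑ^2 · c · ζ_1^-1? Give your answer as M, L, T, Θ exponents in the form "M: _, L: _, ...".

M: 4, L: 1, T: 1, Θ: 0

Collect each base-dimension exponent across the product:
  M: 2·(2) + (0) − (0) = 4
  L: 2·(1) + (1) − (2) = 1
  T: 2·(1) + (-1) − (0) = 1
  Θ: 2·(1) + (0) − (2) = 0
So the dimensions are [M⁴ L T].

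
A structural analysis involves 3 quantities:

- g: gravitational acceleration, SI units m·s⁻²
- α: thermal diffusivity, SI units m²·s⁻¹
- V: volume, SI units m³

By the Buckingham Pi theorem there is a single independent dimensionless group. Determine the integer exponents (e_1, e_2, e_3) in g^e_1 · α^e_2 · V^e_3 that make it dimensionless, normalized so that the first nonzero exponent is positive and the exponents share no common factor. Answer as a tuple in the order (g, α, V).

L: e_1·(1) + e_2·(2) + e_3·(3) = 0
T: e_1·(-2) + e_2·(-1) + e_3·(0) = 0
Solving this homogeneous linear system for the smallest-integer solution (first nonzero entry positive) gives (1, -2, 1).

(1, -2, 1)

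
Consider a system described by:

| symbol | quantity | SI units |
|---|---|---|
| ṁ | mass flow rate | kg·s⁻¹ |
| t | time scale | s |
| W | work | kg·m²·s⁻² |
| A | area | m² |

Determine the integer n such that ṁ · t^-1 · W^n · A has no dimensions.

-1

Balance the M exponent: (1)·n from W, plus (1) − (0) + (0) = 1 from the rest, must sum to zero.
n + 1 = 0, so n = -1.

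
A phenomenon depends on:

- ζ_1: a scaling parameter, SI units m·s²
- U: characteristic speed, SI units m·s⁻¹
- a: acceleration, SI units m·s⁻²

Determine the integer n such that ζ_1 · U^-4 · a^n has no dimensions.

3

Balance the L exponent: (1)·n from a, plus (1) − 4·(1) = -3 from the rest, must sum to zero.
n − 3 = 0, so n = 3.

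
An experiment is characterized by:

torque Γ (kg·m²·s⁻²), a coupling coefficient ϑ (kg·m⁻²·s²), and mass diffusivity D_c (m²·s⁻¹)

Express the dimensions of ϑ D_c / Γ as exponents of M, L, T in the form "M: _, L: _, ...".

M: 0, L: -2, T: 3

Collect each base-dimension exponent across the product:
  M: −(1) + (1) + (0) = 0
  L: −(2) + (-2) + (2) = -2
  T: −(-2) + (2) + (-1) = 3
So the dimensions are [L⁻² T³].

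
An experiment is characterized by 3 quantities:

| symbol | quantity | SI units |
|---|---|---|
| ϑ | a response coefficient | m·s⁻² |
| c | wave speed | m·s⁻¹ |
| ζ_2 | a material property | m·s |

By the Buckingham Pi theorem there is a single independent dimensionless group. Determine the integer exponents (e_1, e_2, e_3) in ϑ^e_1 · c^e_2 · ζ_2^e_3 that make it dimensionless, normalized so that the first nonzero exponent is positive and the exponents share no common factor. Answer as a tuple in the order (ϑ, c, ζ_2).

(2, -3, 1)

L: e_1·(1) + e_2·(1) + e_3·(1) = 0
T: e_1·(-2) + e_2·(-1) + e_3·(1) = 0
Solving this homogeneous linear system for the smallest-integer solution (first nonzero entry positive) gives (2, -3, 1).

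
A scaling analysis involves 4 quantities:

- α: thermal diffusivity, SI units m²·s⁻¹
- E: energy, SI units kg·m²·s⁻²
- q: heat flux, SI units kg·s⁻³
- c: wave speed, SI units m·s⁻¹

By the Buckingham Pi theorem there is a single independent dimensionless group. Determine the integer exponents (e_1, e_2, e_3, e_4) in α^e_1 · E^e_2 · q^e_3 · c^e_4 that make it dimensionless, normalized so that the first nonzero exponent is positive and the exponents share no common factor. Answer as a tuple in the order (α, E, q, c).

M: e_1·(0) + e_2·(1) + e_3·(1) + e_4·(0) = 0
L: e_1·(2) + e_2·(2) + e_3·(0) + e_4·(1) = 0
T: e_1·(-1) + e_2·(-2) + e_3·(-3) + e_4·(-1) = 0
Solving this homogeneous linear system for the smallest-integer solution (first nonzero entry positive) gives (3, -1, 1, -4).

(3, -1, 1, -4)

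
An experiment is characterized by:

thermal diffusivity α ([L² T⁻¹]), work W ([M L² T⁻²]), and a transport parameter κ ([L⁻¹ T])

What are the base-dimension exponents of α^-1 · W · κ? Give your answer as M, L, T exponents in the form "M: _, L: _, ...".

Collect each base-dimension exponent across the product:
  M: −(0) + (1) + (0) = 1
  L: −(2) + (2) + (-1) = -1
  T: −(-1) + (-2) + (1) = 0
So the dimensions are [M L⁻¹].

M: 1, L: -1, T: 0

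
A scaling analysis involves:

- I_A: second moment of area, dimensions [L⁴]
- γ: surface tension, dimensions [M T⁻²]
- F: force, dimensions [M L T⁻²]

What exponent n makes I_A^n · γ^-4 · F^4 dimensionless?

-1

Balance the L exponent: (4)·n from I_A, plus −4·(0) + 4·(1) = 4 from the rest, must sum to zero.
4n + 4 = 0, so n = -1.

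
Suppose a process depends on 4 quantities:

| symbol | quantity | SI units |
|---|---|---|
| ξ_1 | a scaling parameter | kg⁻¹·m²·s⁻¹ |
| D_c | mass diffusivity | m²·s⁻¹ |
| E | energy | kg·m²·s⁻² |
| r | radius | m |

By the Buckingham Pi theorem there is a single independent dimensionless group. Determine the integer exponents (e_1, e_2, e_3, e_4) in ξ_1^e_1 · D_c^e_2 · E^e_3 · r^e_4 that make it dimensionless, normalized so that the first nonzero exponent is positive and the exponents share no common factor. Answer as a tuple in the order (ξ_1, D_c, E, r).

(1, -3, 1, 2)

M: e_1·(-1) + e_2·(0) + e_3·(1) + e_4·(0) = 0
L: e_1·(2) + e_2·(2) + e_3·(2) + e_4·(1) = 0
T: e_1·(-1) + e_2·(-1) + e_3·(-2) + e_4·(0) = 0
Solving this homogeneous linear system for the smallest-integer solution (first nonzero entry positive) gives (1, -3, 1, 2).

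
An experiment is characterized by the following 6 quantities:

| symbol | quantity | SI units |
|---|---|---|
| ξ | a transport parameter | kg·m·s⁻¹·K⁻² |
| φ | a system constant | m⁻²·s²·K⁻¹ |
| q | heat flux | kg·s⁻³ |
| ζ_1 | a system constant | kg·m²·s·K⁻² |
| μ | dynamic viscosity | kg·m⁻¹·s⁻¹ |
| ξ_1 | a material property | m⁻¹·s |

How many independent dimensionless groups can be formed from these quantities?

There are 6 variables and 4 base dimensions (M, L, T, Θ).
The dimension matrix has rank 4.
Independent dimensionless groups: 6 − 4 = 2.

2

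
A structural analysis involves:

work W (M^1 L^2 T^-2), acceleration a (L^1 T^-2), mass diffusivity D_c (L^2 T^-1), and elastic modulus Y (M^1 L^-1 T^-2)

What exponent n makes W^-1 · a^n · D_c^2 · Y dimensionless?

-1

Balance the L exponent: (1)·n from a, plus −(2) + 2·(2) + (-1) = 1 from the rest, must sum to zero.
n + 1 = 0, so n = -1.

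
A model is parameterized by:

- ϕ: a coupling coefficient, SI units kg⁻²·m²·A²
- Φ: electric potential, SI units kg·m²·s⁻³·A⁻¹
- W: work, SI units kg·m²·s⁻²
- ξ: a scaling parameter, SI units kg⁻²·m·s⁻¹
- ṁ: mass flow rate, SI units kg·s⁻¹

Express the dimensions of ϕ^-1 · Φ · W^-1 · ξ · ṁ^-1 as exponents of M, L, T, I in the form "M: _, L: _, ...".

M: -1, L: -1, T: -1, I: -3

Collect each base-dimension exponent across the product:
  M: −(-2) + (1) − (1) + (-2) − (1) = -1
  L: −(2) + (2) − (2) + (1) − (0) = -1
  T: −(0) + (-3) − (-2) + (-1) − (-1) = -1
  I: −(2) + (-1) − (0) + (0) − (0) = -3
So the dimensions are [M⁻¹ L⁻¹ T⁻¹ I⁻³].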